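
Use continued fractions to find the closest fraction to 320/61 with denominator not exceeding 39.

Expand x = 320/61 as a continued fraction with the Euclidean algorithm:
  320 = 5*61 + 15, so a_0 = 5.
  61 = 4*15 + 1, so a_1 = 4.
  15 = 15*1 + 0, so a_2 = 15.
so x = [5; 4, 15].
Convergents (p_i = a_i*p_{i-1} + p_{i-2}, q_i = a_i*q_{i-1} + q_{i-2} with p_{-2}=0, p_{-1}=1, q_{-2}=1, q_{-1}=0), until the denominator exceeds 39:
  i=0: a_0=5, p_0 = 5*1 + 0 = 5, q_0 = 5*0 + 1 = 1.
  i=1: a_1=4, p_1 = 4*5 + 1 = 21, q_1 = 4*1 + 0 = 4.
  i=2: a_2=15, p_2 = 15*21 + 5 = 320, q_2 = 15*4 + 1 = 61.
q_2 = 61 > 39, so the last convergent with denominator <= 39 is p_1/q_1 = 21/4.
The closest fraction with denominator <= 39 is either p_1/q_1 or the intermediate fraction (k*p_1 + p_0)/(k*q_1 + q_0) with the largest k >= 1 whose denominator stays <= 39; these approach x as k grows, and every other convergent or intermediate fraction in range is farther away.
Largest k: floor((39 - q_0)/q_1) = floor((39 - 1)/4) = 9.
That gives (9*21 + 5)/(9*4 + 1) = 194/37.
Compare the errors: |x - 21/4| = |320*4 - 21*61|/(61*4) = 1/244, and |x - 194/37| = |320*37 - 194*61|/(61*37) = 6/2257.
Cross-multiplying, 6*244 = 1464 < 2257 = 1*2257, so 6/2257 is smaller: the intermediate fraction 194/37 is closer to x than 21/4.

194/37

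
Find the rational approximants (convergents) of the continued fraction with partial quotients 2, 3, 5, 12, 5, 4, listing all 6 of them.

Using the convergent recurrence p_i = a_i*p_{i-1} + p_{i-2}, q_i = a_i*q_{i-1} + q_{i-2} with p_{-2}=0, p_{-1}=1, q_{-2}=1, q_{-1}=0:
  i=0: a_0=2, p_0 = 2*1 + 0 = 2, q_0 = 2*0 + 1 = 1.
  i=1: a_1=3, p_1 = 3*2 + 1 = 7, q_1 = 3*1 + 0 = 3.
  i=2: a_2=5, p_2 = 5*7 + 2 = 37, q_2 = 5*3 + 1 = 16.
  i=3: a_3=12, p_3 = 12*37 + 7 = 451, q_3 = 12*16 + 3 = 195.
  i=4: a_4=5, p_4 = 5*451 + 37 = 2292, q_4 = 5*195 + 16 = 991.
  i=5: a_5=4, p_5 = 4*2292 + 451 = 9619, q_5 = 4*991 + 195 = 4159.

2/1, 7/3, 37/16, 451/195, 2292/991, 9619/4159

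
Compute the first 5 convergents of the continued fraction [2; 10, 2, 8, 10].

Using the convergent recurrence p_i = a_i*p_{i-1} + p_{i-2}, q_i = a_i*q_{i-1} + q_{i-2} with p_{-2}=0, p_{-1}=1, q_{-2}=1, q_{-1}=0:
  i=0: a_0=2, p_0 = 2*1 + 0 = 2, q_0 = 2*0 + 1 = 1.
  i=1: a_1=10, p_1 = 10*2 + 1 = 21, q_1 = 10*1 + 0 = 10.
  i=2: a_2=2, p_2 = 2*21 + 2 = 44, q_2 = 2*10 + 1 = 21.
  i=3: a_3=8, p_3 = 8*44 + 21 = 373, q_3 = 8*21 + 10 = 178.
  i=4: a_4=10, p_4 = 10*373 + 44 = 3774, q_4 = 10*178 + 21 = 1801.

2/1, 21/10, 44/21, 373/178, 3774/1801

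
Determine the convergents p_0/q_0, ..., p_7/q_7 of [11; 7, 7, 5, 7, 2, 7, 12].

Using the convergent recurrence p_i = a_i*p_{i-1} + p_{i-2}, q_i = a_i*q_{i-1} + q_{i-2} with p_{-2}=0, p_{-1}=1, q_{-2}=1, q_{-1}=0:
  i=0: a_0=11, p_0 = 11*1 + 0 = 11, q_0 = 11*0 + 1 = 1.
  i=1: a_1=7, p_1 = 7*11 + 1 = 78, q_1 = 7*1 + 0 = 7.
  i=2: a_2=7, p_2 = 7*78 + 11 = 557, q_2 = 7*7 + 1 = 50.
  i=3: a_3=5, p_3 = 5*557 + 78 = 2863, q_3 = 5*50 + 7 = 257.
  i=4: a_4=7, p_4 = 7*2863 + 557 = 20598, q_4 = 7*257 + 50 = 1849.
  i=5: a_5=2, p_5 = 2*20598 + 2863 = 44059, q_5 = 2*1849 + 257 = 3955.
  i=6: a_6=7, p_6 = 7*44059 + 20598 = 329011, q_6 = 7*3955 + 1849 = 29534.
  i=7: a_7=12, p_7 = 12*329011 + 44059 = 3992191, q_7 = 12*29534 + 3955 = 358363.

11/1, 78/7, 557/50, 2863/257, 20598/1849, 44059/3955, 329011/29534, 3992191/358363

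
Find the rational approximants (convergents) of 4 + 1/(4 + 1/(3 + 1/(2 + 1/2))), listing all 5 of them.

Using the convergent recurrence p_i = a_i*p_{i-1} + p_{i-2}, q_i = a_i*q_{i-1} + q_{i-2} with p_{-2}=0, p_{-1}=1, q_{-2}=1, q_{-1}=0:
  i=0: a_0=4, p_0 = 4*1 + 0 = 4, q_0 = 4*0 + 1 = 1.
  i=1: a_1=4, p_1 = 4*4 + 1 = 17, q_1 = 4*1 + 0 = 4.
  i=2: a_2=3, p_2 = 3*17 + 4 = 55, q_2 = 3*4 + 1 = 13.
  i=3: a_3=2, p_3 = 2*55 + 17 = 127, q_3 = 2*13 + 4 = 30.
  i=4: a_4=2, p_4 = 2*127 + 55 = 309, q_4 = 2*30 + 13 = 73.

4/1, 17/4, 55/13, 127/30, 309/73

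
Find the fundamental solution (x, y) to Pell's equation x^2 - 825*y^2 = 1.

First expand sqrt(825) as a continued fraction. With x_i = (sqrt(825) + m_i)/d_i and (m_0, d_0) = (0, 1): a_0 = floor(sqrt(825)) = 28, since 28^2 = 784 <= 825 < 841 = 29^2.
Iterate m_{i+1} = d_i*a_i - m_i, d_{i+1} = (825 - m_{i+1}^2)/d_i, a_{i+1} = floor((a_0 + m_{i+1})/d_{i+1}):
  m_1 = 1*28 - 0 = 28, d_1 = (825 - 28^2)/1 = 41/1 = 41, a_1 = floor((28 + 28)/41) = 1.
  m_2 = 41*1 - 28 = 13, d_2 = (825 - 13^2)/41 = 656/41 = 16, a_2 = floor((28 + 13)/16) = 2.
  m_3 = 16*2 - 13 = 19, d_3 = (825 - 19^2)/16 = 464/16 = 29, a_3 = floor((28 + 19)/29) = 1.
  m_4 = 29*1 - 19 = 10, d_4 = (825 - 10^2)/29 = 725/29 = 25, a_4 = floor((28 + 10)/25) = 1.
  m_5 = 25*1 - 10 = 15, d_5 = (825 - 15^2)/25 = 600/25 = 24, a_5 = floor((28 + 15)/24) = 1.
  m_6 = 24*1 - 15 = 9, d_6 = (825 - 9^2)/24 = 744/24 = 31, a_6 = floor((28 + 9)/31) = 1.
  m_7 = 31*1 - 9 = 22, d_7 = (825 - 22^2)/31 = 341/31 = 11, a_7 = floor((28 + 22)/11) = 4.
  m_8 = 11*4 - 22 = 22, d_8 = (825 - 22^2)/11 = 341/11 = 31, a_8 = floor((28 + 22)/31) = 1.
  m_9 = 31*1 - 22 = 9, d_9 = (825 - 9^2)/31 = 744/31 = 24, a_9 = floor((28 + 9)/24) = 1.
  m_10 = 24*1 - 9 = 15, d_10 = (825 - 15^2)/24 = 600/24 = 25, a_10 = floor((28 + 15)/25) = 1.
  m_11 = 25*1 - 15 = 10, d_11 = (825 - 10^2)/25 = 725/25 = 29, a_11 = floor((28 + 10)/29) = 1.
  m_12 = 29*1 - 10 = 19, d_12 = (825 - 19^2)/29 = 464/29 = 16, a_12 = floor((28 + 19)/16) = 2.
  m_13 = 16*2 - 19 = 13, d_13 = (825 - 13^2)/16 = 656/16 = 41, a_13 = floor((28 + 13)/41) = 1.
  m_14 = 41*1 - 13 = 28, d_14 = (825 - 28^2)/41 = 41/41 = 1, a_14 = floor((28 + 28)/1) = 56.
  m_15 = 1*56 - 28 = 28, d_15 = (825 - 28^2)/1 = 41/1 = 41: (m_15, d_15) = (m_1, d_1) = (28, 41), so from here the quotients repeat a_1, ..., a_14; the period length is 14.
So sqrt(825) = [28; (1, 2, 1, 1, 1, 1, 4, 1, 1, 1, 1, 2, 1, 56)] with period length k = 14.
k is even, so the fundamental solution of x^2 - 825y^2 = 1 is (p_{k-1}, q_{k-1}) = (p_13, q_13); compute convergents through index 13.
Convergents (p_i = a_i*p_{i-1} + p_{i-2}, q_i = a_i*q_{i-1} + q_{i-2} with p_{-2}=0, p_{-1}=1, q_{-2}=1, q_{-1}=0):
  i=0: a_0=28, p_0 = 28*1 + 0 = 28, q_0 = 28*0 + 1 = 1.
  i=1: a_1=1, p_1 = 1*28 + 1 = 29, q_1 = 1*1 + 0 = 1.
  i=2: a_2=2, p_2 = 2*29 + 28 = 86, q_2 = 2*1 + 1 = 3.
  i=3: a_3=1, p_3 = 1*86 + 29 = 115, q_3 = 1*3 + 1 = 4.
  i=4: a_4=1, p_4 = 1*115 + 86 = 201, q_4 = 1*4 + 3 = 7.
  i=5: a_5=1, p_5 = 1*201 + 115 = 316, q_5 = 1*7 + 4 = 11.
  i=6: a_6=1, p_6 = 1*316 + 201 = 517, q_6 = 1*11 + 7 = 18.
  i=7: a_7=4, p_7 = 4*517 + 316 = 2384, q_7 = 4*18 + 11 = 83.
  i=8: a_8=1, p_8 = 1*2384 + 517 = 2901, q_8 = 1*83 + 18 = 101.
  i=9: a_9=1, p_9 = 1*2901 + 2384 = 5285, q_9 = 1*101 + 83 = 184.
  i=10: a_10=1, p_10 = 1*5285 + 2901 = 8186, q_10 = 1*184 + 101 = 285.
  i=11: a_11=1, p_11 = 1*8186 + 5285 = 13471, q_11 = 1*285 + 184 = 469.
  i=12: a_12=2, p_12 = 2*13471 + 8186 = 35128, q_12 = 2*469 + 285 = 1223.
  i=13: a_13=1, p_13 = 1*35128 + 13471 = 48599, q_13 = 1*1223 + 469 = 1692.
Check: 48599^2 - 825*1692^2 = 2361862801 - 2361862800 = 1, so (x, y) = (48599, 1692) solves the equation, and by the theorem it is the least positive solution.

(x, y) = (48599, 1692)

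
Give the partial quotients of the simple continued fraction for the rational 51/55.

Run the Euclidean algorithm on 51 and 55; the successive quotients are the partial quotients a_0, a_1, ... (each step inverts the fractional part left over by the previous one):
  51 = 0*55 + 51, so a_0 = 0.
  55 = 1*51 + 4, so a_1 = 1.
  51 = 12*4 + 3, so a_2 = 12.
  4 = 1*3 + 1, so a_3 = 1.
  3 = 3*1 + 0, so a_4 = 3.
The remainder reaches 0 after 5 divisions, so the expansion has 5 partial quotients, read off in order.

[0; 1, 12, 1, 3]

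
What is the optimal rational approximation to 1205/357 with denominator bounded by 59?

Expand x = 1205/357 as a continued fraction with the Euclidean algorithm:
  1205 = 3*357 + 134, so a_0 = 3.
  357 = 2*134 + 89, so a_1 = 2.
  134 = 1*89 + 45, so a_2 = 1.
  89 = 1*45 + 44, so a_3 = 1.
  45 = 1*44 + 1, so a_4 = 1.
  44 = 44*1 + 0, so a_5 = 44.
so x = [3; 2, 1, 1, 1, 44].
Convergents (p_i = a_i*p_{i-1} + p_{i-2}, q_i = a_i*q_{i-1} + q_{i-2} with p_{-2}=0, p_{-1}=1, q_{-2}=1, q_{-1}=0), until the denominator exceeds 59:
  i=0: a_0=3, p_0 = 3*1 + 0 = 3, q_0 = 3*0 + 1 = 1.
  i=1: a_1=2, p_1 = 2*3 + 1 = 7, q_1 = 2*1 + 0 = 2.
  i=2: a_2=1, p_2 = 1*7 + 3 = 10, q_2 = 1*2 + 1 = 3.
  i=3: a_3=1, p_3 = 1*10 + 7 = 17, q_3 = 1*3 + 2 = 5.
  i=4: a_4=1, p_4 = 1*17 + 10 = 27, q_4 = 1*5 + 3 = 8.
  i=5: a_5=44, p_5 = 44*27 + 17 = 1205, q_5 = 44*8 + 5 = 357.
q_5 = 357 > 59, so the last convergent with denominator <= 59 is p_4/q_4 = 27/8.
The closest fraction with denominator <= 59 is either p_4/q_4 or the intermediate fraction (k*p_4 + p_3)/(k*q_4 + q_3) with the largest k >= 1 whose denominator stays <= 59; these approach x as k grows, and every other convergent or intermediate fraction in range is farther away.
Largest k: floor((59 - q_3)/q_4) = floor((59 - 5)/8) = 6.
That gives (6*27 + 17)/(6*8 + 5) = 179/53.
Compare the errors: |x - 27/8| = |1205*8 - 27*357|/(357*8) = 1/2856, and |x - 179/53| = |1205*53 - 179*357|/(357*53) = 38/18921.
Cross-multiplying, 1*18921 = 18921 < 108528 = 38*2856, so 1/2856 is smaller: the convergent 27/8 is closer to x than 179/53.

27/8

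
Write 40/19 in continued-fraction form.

Run the Euclidean algorithm on 40 and 19; the successive quotients are the partial quotients a_0, a_1, ... (each step inverts the fractional part left over by the previous one):
  40 = 2*19 + 2, so a_0 = 2.
  19 = 9*2 + 1, so a_1 = 9.
  2 = 2*1 + 0, so a_2 = 2.
The remainder reaches 0 after 3 divisions, so the expansion has 3 partial quotients, read off in order.

[2; 9, 2]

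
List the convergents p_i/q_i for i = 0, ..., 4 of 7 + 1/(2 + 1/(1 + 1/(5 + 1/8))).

7/1, 15/2, 22/3, 125/17, 1022/139

Using the convergent recurrence p_i = a_i*p_{i-1} + p_{i-2}, q_i = a_i*q_{i-1} + q_{i-2} with p_{-2}=0, p_{-1}=1, q_{-2}=1, q_{-1}=0:
  i=0: a_0=7, p_0 = 7*1 + 0 = 7, q_0 = 7*0 + 1 = 1.
  i=1: a_1=2, p_1 = 2*7 + 1 = 15, q_1 = 2*1 + 0 = 2.
  i=2: a_2=1, p_2 = 1*15 + 7 = 22, q_2 = 1*2 + 1 = 3.
  i=3: a_3=5, p_3 = 5*22 + 15 = 125, q_3 = 5*3 + 2 = 17.
  i=4: a_4=8, p_4 = 8*125 + 22 = 1022, q_4 = 8*17 + 3 = 139.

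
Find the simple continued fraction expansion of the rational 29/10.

[2; 1, 9]

Run the Euclidean algorithm on 29 and 10; the successive quotients are the partial quotients a_0, a_1, ... (each step inverts the fractional part left over by the previous one):
  29 = 2*10 + 9, so a_0 = 2.
  10 = 1*9 + 1, so a_1 = 1.
  9 = 9*1 + 0, so a_2 = 9.
The remainder reaches 0 after 3 divisions, so the expansion has 3 partial quotients, read off in order.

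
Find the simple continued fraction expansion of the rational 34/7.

Run the Euclidean algorithm on 34 and 7; the successive quotients are the partial quotients a_0, a_1, ... (each step inverts the fractional part left over by the previous one):
  34 = 4*7 + 6, so a_0 = 4.
  7 = 1*6 + 1, so a_1 = 1.
  6 = 6*1 + 0, so a_2 = 6.
The remainder reaches 0 after 3 divisions, so the expansion has 3 partial quotients, read off in order.

[4; 1, 6]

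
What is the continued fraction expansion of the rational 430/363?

Run the Euclidean algorithm on 430 and 363; the successive quotients are the partial quotients a_0, a_1, ... (each step inverts the fractional part left over by the previous one):
  430 = 1*363 + 67, so a_0 = 1.
  363 = 5*67 + 28, so a_1 = 5.
  67 = 2*28 + 11, so a_2 = 2.
  28 = 2*11 + 6, so a_3 = 2.
  11 = 1*6 + 5, so a_4 = 1.
  6 = 1*5 + 1, so a_5 = 1.
  5 = 5*1 + 0, so a_6 = 5.
The remainder reaches 0 after 7 divisions, so the expansion has 7 partial quotients, read off in order.

[1; 5, 2, 2, 1, 1, 5]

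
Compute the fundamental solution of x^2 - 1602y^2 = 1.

First expand sqrt(1602) as a continued fraction. With x_i = (sqrt(1602) + m_i)/d_i and (m_0, d_0) = (0, 1): a_0 = floor(sqrt(1602)) = 40, since 40^2 = 1600 <= 1602 < 1681 = 41^2.
Iterate m_{i+1} = d_i*a_i - m_i, d_{i+1} = (1602 - m_{i+1}^2)/d_i, a_{i+1} = floor((a_0 + m_{i+1})/d_{i+1}):
  m_1 = 1*40 - 0 = 40, d_1 = (1602 - 40^2)/1 = 2/1 = 2, a_1 = floor((40 + 40)/2) = 40.
  m_2 = 2*40 - 40 = 40, d_2 = (1602 - 40^2)/2 = 2/2 = 1, a_2 = floor((40 + 40)/1) = 80.
  m_3 = 1*80 - 40 = 40, d_3 = (1602 - 40^2)/1 = 2/1 = 2: (m_3, d_3) = (m_1, d_1) = (40, 2), so from here the quotients repeat a_1, a_2; the period length is 2.
So sqrt(1602) = [40; (40, 80)] with period length k = 2.
k is even, so the fundamental solution of x^2 - 1602y^2 = 1 is (p_{k-1}, q_{k-1}) = (p_1, q_1); compute convergents through index 1.
Convergents (p_i = a_i*p_{i-1} + p_{i-2}, q_i = a_i*q_{i-1} + q_{i-2} with p_{-2}=0, p_{-1}=1, q_{-2}=1, q_{-1}=0):
  i=0: a_0=40, p_0 = 40*1 + 0 = 40, q_0 = 40*0 + 1 = 1.
  i=1: a_1=40, p_1 = 40*40 + 1 = 1601, q_1 = 40*1 + 0 = 40.
Check: 1601^2 - 1602*40^2 = 2563201 - 2563200 = 1, so (x, y) = (1601, 40) solves the equation, and by the theorem it is the least positive solution.

(x, y) = (1601, 40)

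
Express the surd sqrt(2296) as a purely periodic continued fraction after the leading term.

[47; (1, 10, 1, 94)]

Write x_i = (sqrt(2296) + m_i)/d_i with (m_0, d_0) = (0, 1). a_0 = floor(sqrt(2296)) = 47, since 47^2 = 2209 <= 2296 < 2304 = 48^2.
Iterate m_{i+1} = d_i*a_i - m_i, d_{i+1} = (2296 - m_{i+1}^2)/d_i, a_{i+1} = floor((a_0 + m_{i+1})/d_{i+1}):
  m_1 = 1*47 - 0 = 47, d_1 = (2296 - 47^2)/1 = 87/1 = 87, a_1 = floor((47 + 47)/87) = 1.
  m_2 = 87*1 - 47 = 40, d_2 = (2296 - 40^2)/87 = 696/87 = 8, a_2 = floor((47 + 40)/8) = 10.
  m_3 = 8*10 - 40 = 40, d_3 = (2296 - 40^2)/8 = 696/8 = 87, a_3 = floor((47 + 40)/87) = 1.
  m_4 = 87*1 - 40 = 47, d_4 = (2296 - 47^2)/87 = 87/87 = 1, a_4 = floor((47 + 47)/1) = 94.
  m_5 = 1*94 - 47 = 47, d_5 = (2296 - 47^2)/1 = 87/1 = 87: (m_5, d_5) = (m_1, d_1) = (47, 87), so from here the quotients repeat a_1, ..., a_4; the period length is 4.
Hence the expansion of sqrt(2296) is a_0 = 47 followed by the repeating block 1, 10, 1, 94 (period 4).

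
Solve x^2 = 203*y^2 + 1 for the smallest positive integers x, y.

(x, y) = (57, 4)

First expand sqrt(203) as a continued fraction. With x_i = (sqrt(203) + m_i)/d_i and (m_0, d_0) = (0, 1): a_0 = floor(sqrt(203)) = 14, since 14^2 = 196 <= 203 < 225 = 15^2.
Iterate m_{i+1} = d_i*a_i - m_i, d_{i+1} = (203 - m_{i+1}^2)/d_i, a_{i+1} = floor((a_0 + m_{i+1})/d_{i+1}):
  m_1 = 1*14 - 0 = 14, d_1 = (203 - 14^2)/1 = 7/1 = 7, a_1 = floor((14 + 14)/7) = 4.
  m_2 = 7*4 - 14 = 14, d_2 = (203 - 14^2)/7 = 7/7 = 1, a_2 = floor((14 + 14)/1) = 28.
  m_3 = 1*28 - 14 = 14, d_3 = (203 - 14^2)/1 = 7/1 = 7: (m_3, d_3) = (m_1, d_1) = (14, 7), so from here the quotients repeat a_1, a_2; the period length is 2.
So sqrt(203) = [14; (4, 28)] with period length k = 2.
k is even, so the fundamental solution of x^2 - 203y^2 = 1 is (p_{k-1}, q_{k-1}) = (p_1, q_1); compute convergents through index 1.
Convergents (p_i = a_i*p_{i-1} + p_{i-2}, q_i = a_i*q_{i-1} + q_{i-2} with p_{-2}=0, p_{-1}=1, q_{-2}=1, q_{-1}=0):
  i=0: a_0=14, p_0 = 14*1 + 0 = 14, q_0 = 14*0 + 1 = 1.
  i=1: a_1=4, p_1 = 4*14 + 1 = 57, q_1 = 4*1 + 0 = 4.
Check: 57^2 - 203*4^2 = 3249 - 3248 = 1, so (x, y) = (57, 4) solves the equation, and by the theorem it is the least positive solution.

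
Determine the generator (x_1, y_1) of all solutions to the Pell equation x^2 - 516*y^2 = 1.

(x, y) = (16855, 742)

First expand sqrt(516) as a continued fraction. With x_i = (sqrt(516) + m_i)/d_i and (m_0, d_0) = (0, 1): a_0 = floor(sqrt(516)) = 22, since 22^2 = 484 <= 516 < 529 = 23^2.
Iterate m_{i+1} = d_i*a_i - m_i, d_{i+1} = (516 - m_{i+1}^2)/d_i, a_{i+1} = floor((a_0 + m_{i+1})/d_{i+1}):
  m_1 = 1*22 - 0 = 22, d_1 = (516 - 22^2)/1 = 32/1 = 32, a_1 = floor((22 + 22)/32) = 1.
  m_2 = 32*1 - 22 = 10, d_2 = (516 - 10^2)/32 = 416/32 = 13, a_2 = floor((22 + 10)/13) = 2.
  m_3 = 13*2 - 10 = 16, d_3 = (516 - 16^2)/13 = 260/13 = 20, a_3 = floor((22 + 16)/20) = 1.
  m_4 = 20*1 - 16 = 4, d_4 = (516 - 4^2)/20 = 500/20 = 25, a_4 = floor((22 + 4)/25) = 1.
  m_5 = 25*1 - 4 = 21, d_5 = (516 - 21^2)/25 = 75/25 = 3, a_5 = floor((22 + 21)/3) = 14.
  m_6 = 3*14 - 21 = 21, d_6 = (516 - 21^2)/3 = 75/3 = 25, a_6 = floor((22 + 21)/25) = 1.
  m_7 = 25*1 - 21 = 4, d_7 = (516 - 4^2)/25 = 500/25 = 20, a_7 = floor((22 + 4)/20) = 1.
  m_8 = 20*1 - 4 = 16, d_8 = (516 - 16^2)/20 = 260/20 = 13, a_8 = floor((22 + 16)/13) = 2.
  m_9 = 13*2 - 16 = 10, d_9 = (516 - 10^2)/13 = 416/13 = 32, a_9 = floor((22 + 10)/32) = 1.
  m_10 = 32*1 - 10 = 22, d_10 = (516 - 22^2)/32 = 32/32 = 1, a_10 = floor((22 + 22)/1) = 44.
  m_11 = 1*44 - 22 = 22, d_11 = (516 - 22^2)/1 = 32/1 = 32: (m_11, d_11) = (m_1, d_1) = (22, 32), so from here the quotients repeat a_1, ..., a_10; the period length is 10.
So sqrt(516) = [22; (1, 2, 1, 1, 14, 1, 1, 2, 1, 44)] with period length k = 10.
k is even, so the fundamental solution of x^2 - 516y^2 = 1 is (p_{k-1}, q_{k-1}) = (p_9, q_9); compute convergents through index 9.
Convergents (p_i = a_i*p_{i-1} + p_{i-2}, q_i = a_i*q_{i-1} + q_{i-2} with p_{-2}=0, p_{-1}=1, q_{-2}=1, q_{-1}=0):
  i=0: a_0=22, p_0 = 22*1 + 0 = 22, q_0 = 22*0 + 1 = 1.
  i=1: a_1=1, p_1 = 1*22 + 1 = 23, q_1 = 1*1 + 0 = 1.
  i=2: a_2=2, p_2 = 2*23 + 22 = 68, q_2 = 2*1 + 1 = 3.
  i=3: a_3=1, p_3 = 1*68 + 23 = 91, q_3 = 1*3 + 1 = 4.
  i=4: a_4=1, p_4 = 1*91 + 68 = 159, q_4 = 1*4 + 3 = 7.
  i=5: a_5=14, p_5 = 14*159 + 91 = 2317, q_5 = 14*7 + 4 = 102.
  i=6: a_6=1, p_6 = 1*2317 + 159 = 2476, q_6 = 1*102 + 7 = 109.
  i=7: a_7=1, p_7 = 1*2476 + 2317 = 4793, q_7 = 1*109 + 102 = 211.
  i=8: a_8=2, p_8 = 2*4793 + 2476 = 12062, q_8 = 2*211 + 109 = 531.
  i=9: a_9=1, p_9 = 1*12062 + 4793 = 16855, q_9 = 1*531 + 211 = 742.
Check: 16855^2 - 516*742^2 = 284091025 - 284091024 = 1, so (x, y) = (16855, 742) solves the equation, and by the theorem it is the least positive solution.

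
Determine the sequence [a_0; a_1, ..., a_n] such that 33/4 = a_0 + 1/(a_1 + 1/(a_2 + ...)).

Run the Euclidean algorithm on 33 and 4; the successive quotients are the partial quotients a_0, a_1, ... (each step inverts the fractional part left over by the previous one):
  33 = 8*4 + 1, so a_0 = 8.
  4 = 4*1 + 0, so a_1 = 4.
The remainder reaches 0 after 2 divisions, so the expansion has 2 partial quotients, read off in order.

[8; 4]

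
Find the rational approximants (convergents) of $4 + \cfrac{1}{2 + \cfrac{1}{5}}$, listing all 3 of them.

4/1, 9/2, 49/11

Using the convergent recurrence p_i = a_i*p_{i-1} + p_{i-2}, q_i = a_i*q_{i-1} + q_{i-2} with p_{-2}=0, p_{-1}=1, q_{-2}=1, q_{-1}=0:
  i=0: a_0=4, p_0 = 4*1 + 0 = 4, q_0 = 4*0 + 1 = 1.
  i=1: a_1=2, p_1 = 2*4 + 1 = 9, q_1 = 2*1 + 0 = 2.
  i=2: a_2=5, p_2 = 5*9 + 4 = 49, q_2 = 5*2 + 1 = 11.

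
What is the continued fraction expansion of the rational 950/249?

Run the Euclidean algorithm on 950 and 249; the successive quotients are the partial quotients a_0, a_1, ... (each step inverts the fractional part left over by the previous one):
  950 = 3*249 + 203, so a_0 = 3.
  249 = 1*203 + 46, so a_1 = 1.
  203 = 4*46 + 19, so a_2 = 4.
  46 = 2*19 + 8, so a_3 = 2.
  19 = 2*8 + 3, so a_4 = 2.
  8 = 2*3 + 2, so a_5 = 2.
  3 = 1*2 + 1, so a_6 = 1.
  2 = 2*1 + 0, so a_7 = 2.
The remainder reaches 0 after 8 divisions, so the expansion has 8 partial quotients, read off in order.

[3; 1, 4, 2, 2, 2, 1, 2]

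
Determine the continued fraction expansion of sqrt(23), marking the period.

[4; (1, 3, 1, 8)]

Write x_i = (sqrt(23) + m_i)/d_i with (m_0, d_0) = (0, 1). a_0 = floor(sqrt(23)) = 4, since 4^2 = 16 <= 23 < 25 = 5^2.
Iterate m_{i+1} = d_i*a_i - m_i, d_{i+1} = (23 - m_{i+1}^2)/d_i, a_{i+1} = floor((a_0 + m_{i+1})/d_{i+1}):
  m_1 = 1*4 - 0 = 4, d_1 = (23 - 4^2)/1 = 7/1 = 7, a_1 = floor((4 + 4)/7) = 1.
  m_2 = 7*1 - 4 = 3, d_2 = (23 - 3^2)/7 = 14/7 = 2, a_2 = floor((4 + 3)/2) = 3.
  m_3 = 2*3 - 3 = 3, d_3 = (23 - 3^2)/2 = 14/2 = 7, a_3 = floor((4 + 3)/7) = 1.
  m_4 = 7*1 - 3 = 4, d_4 = (23 - 4^2)/7 = 7/7 = 1, a_4 = floor((4 + 4)/1) = 8.
  m_5 = 1*8 - 4 = 4, d_5 = (23 - 4^2)/1 = 7/1 = 7: (m_5, d_5) = (m_1, d_1) = (4, 7), so from here the quotients repeat a_1, ..., a_4; the period length is 4.
Hence the expansion of sqrt(23) is a_0 = 4 followed by the repeating block 1, 3, 1, 8 (period 4).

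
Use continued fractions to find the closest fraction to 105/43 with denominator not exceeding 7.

Expand x = 105/43 as a continued fraction with the Euclidean algorithm:
  105 = 2*43 + 19, so a_0 = 2.
  43 = 2*19 + 5, so a_1 = 2.
  19 = 3*5 + 4, so a_2 = 3.
  5 = 1*4 + 1, so a_3 = 1.
  4 = 4*1 + 0, so a_4 = 4.
so x = [2; 2, 3, 1, 4].
Convergents (p_i = a_i*p_{i-1} + p_{i-2}, q_i = a_i*q_{i-1} + q_{i-2} with p_{-2}=0, p_{-1}=1, q_{-2}=1, q_{-1}=0), until the denominator exceeds 7:
  i=0: a_0=2, p_0 = 2*1 + 0 = 2, q_0 = 2*0 + 1 = 1.
  i=1: a_1=2, p_1 = 2*2 + 1 = 5, q_1 = 2*1 + 0 = 2.
  i=2: a_2=3, p_2 = 3*5 + 2 = 17, q_2 = 3*2 + 1 = 7.
  i=3: a_3=1, p_3 = 1*17 + 5 = 22, q_3 = 1*7 + 2 = 9.
q_3 = 9 > 7, so the last convergent with denominator <= 7 is p_2/q_2 = 17/7.
The closest fraction with denominator <= 7 is either p_2/q_2 or the intermediate fraction (k*p_2 + p_1)/(k*q_2 + q_1) with the largest k >= 1 whose denominator stays <= 7; these approach x as k grows, and every other convergent or intermediate fraction in range is farther away.
Largest k: floor((7 - q_1)/q_2) = floor((7 - 2)/7) = 0.
Since k = 0, no intermediate fraction beyond p_2/q_2 has denominator <= 7, so the convergent 17/7 is the closest (its error is |105*7 - 17*43|/(43*7) = 4/301).

17/7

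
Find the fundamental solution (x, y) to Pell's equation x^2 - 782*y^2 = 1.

(x, y) = (783, 28)

First expand sqrt(782) as a continued fraction. With x_i = (sqrt(782) + m_i)/d_i and (m_0, d_0) = (0, 1): a_0 = floor(sqrt(782)) = 27, since 27^2 = 729 <= 782 < 784 = 28^2.
Iterate m_{i+1} = d_i*a_i - m_i, d_{i+1} = (782 - m_{i+1}^2)/d_i, a_{i+1} = floor((a_0 + m_{i+1})/d_{i+1}):
  m_1 = 1*27 - 0 = 27, d_1 = (782 - 27^2)/1 = 53/1 = 53, a_1 = floor((27 + 27)/53) = 1.
  m_2 = 53*1 - 27 = 26, d_2 = (782 - 26^2)/53 = 106/53 = 2, a_2 = floor((27 + 26)/2) = 26.
  m_3 = 2*26 - 26 = 26, d_3 = (782 - 26^2)/2 = 106/2 = 53, a_3 = floor((27 + 26)/53) = 1.
  m_4 = 53*1 - 26 = 27, d_4 = (782 - 27^2)/53 = 53/53 = 1, a_4 = floor((27 + 27)/1) = 54.
  m_5 = 1*54 - 27 = 27, d_5 = (782 - 27^2)/1 = 53/1 = 53: (m_5, d_5) = (m_1, d_1) = (27, 53), so from here the quotients repeat a_1, ..., a_4; the period length is 4.
So sqrt(782) = [27; (1, 26, 1, 54)] with period length k = 4.
k is even, so the fundamental solution of x^2 - 782y^2 = 1 is (p_{k-1}, q_{k-1}) = (p_3, q_3); compute convergents through index 3.
Convergents (p_i = a_i*p_{i-1} + p_{i-2}, q_i = a_i*q_{i-1} + q_{i-2} with p_{-2}=0, p_{-1}=1, q_{-2}=1, q_{-1}=0):
  i=0: a_0=27, p_0 = 27*1 + 0 = 27, q_0 = 27*0 + 1 = 1.
  i=1: a_1=1, p_1 = 1*27 + 1 = 28, q_1 = 1*1 + 0 = 1.
  i=2: a_2=26, p_2 = 26*28 + 27 = 755, q_2 = 26*1 + 1 = 27.
  i=3: a_3=1, p_3 = 1*755 + 28 = 783, q_3 = 1*27 + 1 = 28.
Check: 783^2 - 782*28^2 = 613089 - 613088 = 1, so (x, y) = (783, 28) solves the equation, and by the theorem it is the least positive solution.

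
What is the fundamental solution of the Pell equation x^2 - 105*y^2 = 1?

First expand sqrt(105) as a continued fraction. With x_i = (sqrt(105) + m_i)/d_i and (m_0, d_0) = (0, 1): a_0 = floor(sqrt(105)) = 10, since 10^2 = 100 <= 105 < 121 = 11^2.
Iterate m_{i+1} = d_i*a_i - m_i, d_{i+1} = (105 - m_{i+1}^2)/d_i, a_{i+1} = floor((a_0 + m_{i+1})/d_{i+1}):
  m_1 = 1*10 - 0 = 10, d_1 = (105 - 10^2)/1 = 5/1 = 5, a_1 = floor((10 + 10)/5) = 4.
  m_2 = 5*4 - 10 = 10, d_2 = (105 - 10^2)/5 = 5/5 = 1, a_2 = floor((10 + 10)/1) = 20.
  m_3 = 1*20 - 10 = 10, d_3 = (105 - 10^2)/1 = 5/1 = 5: (m_3, d_3) = (m_1, d_1) = (10, 5), so from here the quotients repeat a_1, a_2; the period length is 2.
So sqrt(105) = [10; (4, 20)] with period length k = 2.
k is even, so the fundamental solution of x^2 - 105y^2 = 1 is (p_{k-1}, q_{k-1}) = (p_1, q_1); compute convergents through index 1.
Convergents (p_i = a_i*p_{i-1} + p_{i-2}, q_i = a_i*q_{i-1} + q_{i-2} with p_{-2}=0, p_{-1}=1, q_{-2}=1, q_{-1}=0):
  i=0: a_0=10, p_0 = 10*1 + 0 = 10, q_0 = 10*0 + 1 = 1.
  i=1: a_1=4, p_1 = 4*10 + 1 = 41, q_1 = 4*1 + 0 = 4.
Check: 41^2 - 105*4^2 = 1681 - 1680 = 1, so (x, y) = (41, 4) solves the equation, and by the theorem it is the least positive solution.

(x, y) = (41, 4)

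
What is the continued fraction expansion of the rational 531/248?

Run the Euclidean algorithm on 531 and 248; the successive quotients are the partial quotients a_0, a_1, ... (each step inverts the fractional part left over by the previous one):
  531 = 2*248 + 35, so a_0 = 2.
  248 = 7*35 + 3, so a_1 = 7.
  35 = 11*3 + 2, so a_2 = 11.
  3 = 1*2 + 1, so a_3 = 1.
  2 = 2*1 + 0, so a_4 = 2.
The remainder reaches 0 after 5 divisions, so the expansion has 5 partial quotients, read off in order.

[2; 7, 11, 1, 2]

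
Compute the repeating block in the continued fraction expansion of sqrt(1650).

[40; (1, 1, 1, 1, 1, 2, 1, 1, 1, 1, 1, 80)]

Write x_i = (sqrt(1650) + m_i)/d_i with (m_0, d_0) = (0, 1). a_0 = floor(sqrt(1650)) = 40, since 40^2 = 1600 <= 1650 < 1681 = 41^2.
Iterate m_{i+1} = d_i*a_i - m_i, d_{i+1} = (1650 - m_{i+1}^2)/d_i, a_{i+1} = floor((a_0 + m_{i+1})/d_{i+1}):
  m_1 = 1*40 - 0 = 40, d_1 = (1650 - 40^2)/1 = 50/1 = 50, a_1 = floor((40 + 40)/50) = 1.
  m_2 = 50*1 - 40 = 10, d_2 = (1650 - 10^2)/50 = 1550/50 = 31, a_2 = floor((40 + 10)/31) = 1.
  m_3 = 31*1 - 10 = 21, d_3 = (1650 - 21^2)/31 = 1209/31 = 39, a_3 = floor((40 + 21)/39) = 1.
  m_4 = 39*1 - 21 = 18, d_4 = (1650 - 18^2)/39 = 1326/39 = 34, a_4 = floor((40 + 18)/34) = 1.
  m_5 = 34*1 - 18 = 16, d_5 = (1650 - 16^2)/34 = 1394/34 = 41, a_5 = floor((40 + 16)/41) = 1.
  m_6 = 41*1 - 16 = 25, d_6 = (1650 - 25^2)/41 = 1025/41 = 25, a_6 = floor((40 + 25)/25) = 2.
  m_7 = 25*2 - 25 = 25, d_7 = (1650 - 25^2)/25 = 1025/25 = 41, a_7 = floor((40 + 25)/41) = 1.
  m_8 = 41*1 - 25 = 16, d_8 = (1650 - 16^2)/41 = 1394/41 = 34, a_8 = floor((40 + 16)/34) = 1.
  m_9 = 34*1 - 16 = 18, d_9 = (1650 - 18^2)/34 = 1326/34 = 39, a_9 = floor((40 + 18)/39) = 1.
  m_10 = 39*1 - 18 = 21, d_10 = (1650 - 21^2)/39 = 1209/39 = 31, a_10 = floor((40 + 21)/31) = 1.
  m_11 = 31*1 - 21 = 10, d_11 = (1650 - 10^2)/31 = 1550/31 = 50, a_11 = floor((40 + 10)/50) = 1.
  m_12 = 50*1 - 10 = 40, d_12 = (1650 - 40^2)/50 = 50/50 = 1, a_12 = floor((40 + 40)/1) = 80.
  m_13 = 1*80 - 40 = 40, d_13 = (1650 - 40^2)/1 = 50/1 = 50: (m_13, d_13) = (m_1, d_1) = (40, 50), so from here the quotients repeat a_1, ..., a_12; the period length is 12.
Hence the expansion of sqrt(1650) is a_0 = 40 followed by the repeating block 1, 1, 1, 1, 1, 2, 1, 1, 1, 1, 1, 80 (period 12).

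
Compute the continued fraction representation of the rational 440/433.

[1; 61, 1, 6]

Run the Euclidean algorithm on 440 and 433; the successive quotients are the partial quotients a_0, a_1, ... (each step inverts the fractional part left over by the previous one):
  440 = 1*433 + 7, so a_0 = 1.
  433 = 61*7 + 6, so a_1 = 61.
  7 = 1*6 + 1, so a_2 = 1.
  6 = 6*1 + 0, so a_3 = 6.
The remainder reaches 0 after 4 divisions, so the expansion has 4 partial quotients, read off in order.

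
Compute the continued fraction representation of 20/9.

Run the Euclidean algorithm on 20 and 9; the successive quotients are the partial quotients a_0, a_1, ... (each step inverts the fractional part left over by the previous one):
  20 = 2*9 + 2, so a_0 = 2.
  9 = 4*2 + 1, so a_1 = 4.
  2 = 2*1 + 0, so a_2 = 2.
The remainder reaches 0 after 3 divisions, so the expansion has 3 partial quotients, read off in order.

[2; 4, 2]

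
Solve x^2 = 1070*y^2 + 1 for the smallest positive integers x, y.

First expand sqrt(1070) as a continued fraction. With x_i = (sqrt(1070) + m_i)/d_i and (m_0, d_0) = (0, 1): a_0 = floor(sqrt(1070)) = 32, since 32^2 = 1024 <= 1070 < 1089 = 33^2.
Iterate m_{i+1} = d_i*a_i - m_i, d_{i+1} = (1070 - m_{i+1}^2)/d_i, a_{i+1} = floor((a_0 + m_{i+1})/d_{i+1}):
  m_1 = 1*32 - 0 = 32, d_1 = (1070 - 32^2)/1 = 46/1 = 46, a_1 = floor((32 + 32)/46) = 1.
  m_2 = 46*1 - 32 = 14, d_2 = (1070 - 14^2)/46 = 874/46 = 19, a_2 = floor((32 + 14)/19) = 2.
  m_3 = 19*2 - 14 = 24, d_3 = (1070 - 24^2)/19 = 494/19 = 26, a_3 = floor((32 + 24)/26) = 2.
  m_4 = 26*2 - 24 = 28, d_4 = (1070 - 28^2)/26 = 286/26 = 11, a_4 = floor((32 + 28)/11) = 5.
  m_5 = 11*5 - 28 = 27, d_5 = (1070 - 27^2)/11 = 341/11 = 31, a_5 = floor((32 + 27)/31) = 1.
  m_6 = 31*1 - 27 = 4, d_6 = (1070 - 4^2)/31 = 1054/31 = 34, a_6 = floor((32 + 4)/34) = 1.
  m_7 = 34*1 - 4 = 30, d_7 = (1070 - 30^2)/34 = 170/34 = 5, a_7 = floor((32 + 30)/5) = 12.
  m_8 = 5*12 - 30 = 30, d_8 = (1070 - 30^2)/5 = 170/5 = 34, a_8 = floor((32 + 30)/34) = 1.
  m_9 = 34*1 - 30 = 4, d_9 = (1070 - 4^2)/34 = 1054/34 = 31, a_9 = floor((32 + 4)/31) = 1.
  m_10 = 31*1 - 4 = 27, d_10 = (1070 - 27^2)/31 = 341/31 = 11, a_10 = floor((32 + 27)/11) = 5.
  m_11 = 11*5 - 27 = 28, d_11 = (1070 - 28^2)/11 = 286/11 = 26, a_11 = floor((32 + 28)/26) = 2.
  m_12 = 26*2 - 28 = 24, d_12 = (1070 - 24^2)/26 = 494/26 = 19, a_12 = floor((32 + 24)/19) = 2.
  m_13 = 19*2 - 24 = 14, d_13 = (1070 - 14^2)/19 = 874/19 = 46, a_13 = floor((32 + 14)/46) = 1.
  m_14 = 46*1 - 14 = 32, d_14 = (1070 - 32^2)/46 = 46/46 = 1, a_14 = floor((32 + 32)/1) = 64.
  m_15 = 1*64 - 32 = 32, d_15 = (1070 - 32^2)/1 = 46/1 = 46: (m_15, d_15) = (m_1, d_1) = (32, 46), so from here the quotients repeat a_1, ..., a_14; the period length is 14.
So sqrt(1070) = [32; (1, 2, 2, 5, 1, 1, 12, 1, 1, 5, 2, 2, 1, 64)] with period length k = 14.
k is even, so the fundamental solution of x^2 - 1070y^2 = 1 is (p_{k-1}, q_{k-1}) = (p_13, q_13); compute convergents through index 13.
Convergents (p_i = a_i*p_{i-1} + p_{i-2}, q_i = a_i*q_{i-1} + q_{i-2} with p_{-2}=0, p_{-1}=1, q_{-2}=1, q_{-1}=0):
  i=0: a_0=32, p_0 = 32*1 + 0 = 32, q_0 = 32*0 + 1 = 1.
  i=1: a_1=1, p_1 = 1*32 + 1 = 33, q_1 = 1*1 + 0 = 1.
  i=2: a_2=2, p_2 = 2*33 + 32 = 98, q_2 = 2*1 + 1 = 3.
  i=3: a_3=2, p_3 = 2*98 + 33 = 229, q_3 = 2*3 + 1 = 7.
  i=4: a_4=5, p_4 = 5*229 + 98 = 1243, q_4 = 5*7 + 3 = 38.
  i=5: a_5=1, p_5 = 1*1243 + 229 = 1472, q_5 = 1*38 + 7 = 45.
  i=6: a_6=1, p_6 = 1*1472 + 1243 = 2715, q_6 = 1*45 + 38 = 83.
  i=7: a_7=12, p_7 = 12*2715 + 1472 = 34052, q_7 = 12*83 + 45 = 1041.
  i=8: a_8=1, p_8 = 1*34052 + 2715 = 36767, q_8 = 1*1041 + 83 = 1124.
  i=9: a_9=1, p_9 = 1*36767 + 34052 = 70819, q_9 = 1*1124 + 1041 = 2165.
  i=10: a_10=5, p_10 = 5*70819 + 36767 = 390862, q_10 = 5*2165 + 1124 = 11949.
  i=11: a_11=2, p_11 = 2*390862 + 70819 = 852543, q_11 = 2*11949 + 2165 = 26063.
  i=12: a_12=2, p_12 = 2*852543 + 390862 = 2095948, q_12 = 2*26063 + 11949 = 64075.
  i=13: a_13=1, p_13 = 1*2095948 + 852543 = 2948491, q_13 = 1*64075 + 26063 = 90138.
Check: 2948491^2 - 1070*90138^2 = 8693599177081 - 8693599177080 = 1, so (x, y) = (2948491, 90138) solves the equation, and by the theorem it is the least positive solution.

(x, y) = (2948491, 90138)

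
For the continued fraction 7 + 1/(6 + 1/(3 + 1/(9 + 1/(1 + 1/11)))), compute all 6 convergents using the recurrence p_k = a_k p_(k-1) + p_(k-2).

Using the convergent recurrence p_i = a_i*p_{i-1} + p_{i-2}, q_i = a_i*q_{i-1} + q_{i-2} with p_{-2}=0, p_{-1}=1, q_{-2}=1, q_{-1}=0:
  i=0: a_0=7, p_0 = 7*1 + 0 = 7, q_0 = 7*0 + 1 = 1.
  i=1: a_1=6, p_1 = 6*7 + 1 = 43, q_1 = 6*1 + 0 = 6.
  i=2: a_2=3, p_2 = 3*43 + 7 = 136, q_2 = 3*6 + 1 = 19.
  i=3: a_3=9, p_3 = 9*136 + 43 = 1267, q_3 = 9*19 + 6 = 177.
  i=4: a_4=1, p_4 = 1*1267 + 136 = 1403, q_4 = 1*177 + 19 = 196.
  i=5: a_5=11, p_5 = 11*1403 + 1267 = 16700, q_5 = 11*196 + 177 = 2333.

7/1, 43/6, 136/19, 1267/177, 1403/196, 16700/2333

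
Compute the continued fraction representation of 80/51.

[1; 1, 1, 3, 7]

Run the Euclidean algorithm on 80 and 51; the successive quotients are the partial quotients a_0, a_1, ... (each step inverts the fractional part left over by the previous one):
  80 = 1*51 + 29, so a_0 = 1.
  51 = 1*29 + 22, so a_1 = 1.
  29 = 1*22 + 7, so a_2 = 1.
  22 = 3*7 + 1, so a_3 = 3.
  7 = 7*1 + 0, so a_4 = 7.
The remainder reaches 0 after 5 divisions, so the expansion has 5 partial quotients, read off in order.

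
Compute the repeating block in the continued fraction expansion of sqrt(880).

[29; (1, 1, 1, 58)]

Write x_i = (sqrt(880) + m_i)/d_i with (m_0, d_0) = (0, 1). a_0 = floor(sqrt(880)) = 29, since 29^2 = 841 <= 880 < 900 = 30^2.
Iterate m_{i+1} = d_i*a_i - m_i, d_{i+1} = (880 - m_{i+1}^2)/d_i, a_{i+1} = floor((a_0 + m_{i+1})/d_{i+1}):
  m_1 = 1*29 - 0 = 29, d_1 = (880 - 29^2)/1 = 39/1 = 39, a_1 = floor((29 + 29)/39) = 1.
  m_2 = 39*1 - 29 = 10, d_2 = (880 - 10^2)/39 = 780/39 = 20, a_2 = floor((29 + 10)/20) = 1.
  m_3 = 20*1 - 10 = 10, d_3 = (880 - 10^2)/20 = 780/20 = 39, a_3 = floor((29 + 10)/39) = 1.
  m_4 = 39*1 - 10 = 29, d_4 = (880 - 29^2)/39 = 39/39 = 1, a_4 = floor((29 + 29)/1) = 58.
  m_5 = 1*58 - 29 = 29, d_5 = (880 - 29^2)/1 = 39/1 = 39: (m_5, d_5) = (m_1, d_1) = (29, 39), so from here the quotients repeat a_1, ..., a_4; the period length is 4.
Hence the expansion of sqrt(880) is a_0 = 29 followed by the repeating block 1, 1, 1, 58 (period 4).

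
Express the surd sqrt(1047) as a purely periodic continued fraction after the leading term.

[32; (2, 1, 3, 1, 20, 1, 3, 1, 2, 64)]

Write x_i = (sqrt(1047) + m_i)/d_i with (m_0, d_0) = (0, 1). a_0 = floor(sqrt(1047)) = 32, since 32^2 = 1024 <= 1047 < 1089 = 33^2.
Iterate m_{i+1} = d_i*a_i - m_i, d_{i+1} = (1047 - m_{i+1}^2)/d_i, a_{i+1} = floor((a_0 + m_{i+1})/d_{i+1}):
  m_1 = 1*32 - 0 = 32, d_1 = (1047 - 32^2)/1 = 23/1 = 23, a_1 = floor((32 + 32)/23) = 2.
  m_2 = 23*2 - 32 = 14, d_2 = (1047 - 14^2)/23 = 851/23 = 37, a_2 = floor((32 + 14)/37) = 1.
  m_3 = 37*1 - 14 = 23, d_3 = (1047 - 23^2)/37 = 518/37 = 14, a_3 = floor((32 + 23)/14) = 3.
  m_4 = 14*3 - 23 = 19, d_4 = (1047 - 19^2)/14 = 686/14 = 49, a_4 = floor((32 + 19)/49) = 1.
  m_5 = 49*1 - 19 = 30, d_5 = (1047 - 30^2)/49 = 147/49 = 3, a_5 = floor((32 + 30)/3) = 20.
  m_6 = 3*20 - 30 = 30, d_6 = (1047 - 30^2)/3 = 147/3 = 49, a_6 = floor((32 + 30)/49) = 1.
  m_7 = 49*1 - 30 = 19, d_7 = (1047 - 19^2)/49 = 686/49 = 14, a_7 = floor((32 + 19)/14) = 3.
  m_8 = 14*3 - 19 = 23, d_8 = (1047 - 23^2)/14 = 518/14 = 37, a_8 = floor((32 + 23)/37) = 1.
  m_9 = 37*1 - 23 = 14, d_9 = (1047 - 14^2)/37 = 851/37 = 23, a_9 = floor((32 + 14)/23) = 2.
  m_10 = 23*2 - 14 = 32, d_10 = (1047 - 32^2)/23 = 23/23 = 1, a_10 = floor((32 + 32)/1) = 64.
  m_11 = 1*64 - 32 = 32, d_11 = (1047 - 32^2)/1 = 23/1 = 23: (m_11, d_11) = (m_1, d_1) = (32, 23), so from here the quotients repeat a_1, ..., a_10; the period length is 10.
Hence the expansion of sqrt(1047) is a_0 = 32 followed by the repeating block 2, 1, 3, 1, 20, 1, 3, 1, 2, 64 (period 10).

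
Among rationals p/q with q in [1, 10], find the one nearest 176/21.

Expand x = 176/21 as a continued fraction with the Euclidean algorithm:
  176 = 8*21 + 8, so a_0 = 8.
  21 = 2*8 + 5, so a_1 = 2.
  8 = 1*5 + 3, so a_2 = 1.
  5 = 1*3 + 2, so a_3 = 1.
  3 = 1*2 + 1, so a_4 = 1.
  2 = 2*1 + 0, so a_5 = 2.
so x = [8; 2, 1, 1, 1, 2].
Convergents (p_i = a_i*p_{i-1} + p_{i-2}, q_i = a_i*q_{i-1} + q_{i-2} with p_{-2}=0, p_{-1}=1, q_{-2}=1, q_{-1}=0), until the denominator exceeds 10:
  i=0: a_0=8, p_0 = 8*1 + 0 = 8, q_0 = 8*0 + 1 = 1.
  i=1: a_1=2, p_1 = 2*8 + 1 = 17, q_1 = 2*1 + 0 = 2.
  i=2: a_2=1, p_2 = 1*17 + 8 = 25, q_2 = 1*2 + 1 = 3.
  i=3: a_3=1, p_3 = 1*25 + 17 = 42, q_3 = 1*3 + 2 = 5.
  i=4: a_4=1, p_4 = 1*42 + 25 = 67, q_4 = 1*5 + 3 = 8.
  i=5: a_5=2, p_5 = 2*67 + 42 = 176, q_5 = 2*8 + 5 = 21.
q_5 = 21 > 10, so the last convergent with denominator <= 10 is p_4/q_4 = 67/8.
The closest fraction with denominator <= 10 is either p_4/q_4 or the intermediate fraction (k*p_4 + p_3)/(k*q_4 + q_3) with the largest k >= 1 whose denominator stays <= 10; these approach x as k grows, and every other convergent or intermediate fraction in range is farther away.
Largest k: floor((10 - q_3)/q_4) = floor((10 - 5)/8) = 0.
Since k = 0, no intermediate fraction beyond p_4/q_4 has denominator <= 10, so the convergent 67/8 is the closest (its error is |176*8 - 67*21|/(21*8) = 1/168).

67/8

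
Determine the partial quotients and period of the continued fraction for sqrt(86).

[9; (3, 1, 1, 1, 8, 1, 1, 1, 3, 18)]

Write x_i = (sqrt(86) + m_i)/d_i with (m_0, d_0) = (0, 1). a_0 = floor(sqrt(86)) = 9, since 9^2 = 81 <= 86 < 100 = 10^2.
Iterate m_{i+1} = d_i*a_i - m_i, d_{i+1} = (86 - m_{i+1}^2)/d_i, a_{i+1} = floor((a_0 + m_{i+1})/d_{i+1}):
  m_1 = 1*9 - 0 = 9, d_1 = (86 - 9^2)/1 = 5/1 = 5, a_1 = floor((9 + 9)/5) = 3.
  m_2 = 5*3 - 9 = 6, d_2 = (86 - 6^2)/5 = 50/5 = 10, a_2 = floor((9 + 6)/10) = 1.
  m_3 = 10*1 - 6 = 4, d_3 = (86 - 4^2)/10 = 70/10 = 7, a_3 = floor((9 + 4)/7) = 1.
  m_4 = 7*1 - 4 = 3, d_4 = (86 - 3^2)/7 = 77/7 = 11, a_4 = floor((9 + 3)/11) = 1.
  m_5 = 11*1 - 3 = 8, d_5 = (86 - 8^2)/11 = 22/11 = 2, a_5 = floor((9 + 8)/2) = 8.
  m_6 = 2*8 - 8 = 8, d_6 = (86 - 8^2)/2 = 22/2 = 11, a_6 = floor((9 + 8)/11) = 1.
  m_7 = 11*1 - 8 = 3, d_7 = (86 - 3^2)/11 = 77/11 = 7, a_7 = floor((9 + 3)/7) = 1.
  m_8 = 7*1 - 3 = 4, d_8 = (86 - 4^2)/7 = 70/7 = 10, a_8 = floor((9 + 4)/10) = 1.
  m_9 = 10*1 - 4 = 6, d_9 = (86 - 6^2)/10 = 50/10 = 5, a_9 = floor((9 + 6)/5) = 3.
  m_10 = 5*3 - 6 = 9, d_10 = (86 - 9^2)/5 = 5/5 = 1, a_10 = floor((9 + 9)/1) = 18.
  m_11 = 1*18 - 9 = 9, d_11 = (86 - 9^2)/1 = 5/1 = 5: (m_11, d_11) = (m_1, d_1) = (9, 5), so from here the quotients repeat a_1, ..., a_10; the period length is 10.
Hence the expansion of sqrt(86) is a_0 = 9 followed by the repeating block 3, 1, 1, 1, 8, 1, 1, 1, 3, 18 (period 10).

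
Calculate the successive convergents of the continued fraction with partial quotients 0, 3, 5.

0/1, 1/3, 5/16

Using the convergent recurrence p_i = a_i*p_{i-1} + p_{i-2}, q_i = a_i*q_{i-1} + q_{i-2} with p_{-2}=0, p_{-1}=1, q_{-2}=1, q_{-1}=0:
  i=0: a_0=0, p_0 = 0*1 + 0 = 0, q_0 = 0*0 + 1 = 1.
  i=1: a_1=3, p_1 = 3*0 + 1 = 1, q_1 = 3*1 + 0 = 3.
  i=2: a_2=5, p_2 = 5*1 + 0 = 5, q_2 = 5*3 + 1 = 16.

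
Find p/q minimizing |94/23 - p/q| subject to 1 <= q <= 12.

49/12

Expand x = 94/23 as a continued fraction with the Euclidean algorithm:
  94 = 4*23 + 2, so a_0 = 4.
  23 = 11*2 + 1, so a_1 = 11.
  2 = 2*1 + 0, so a_2 = 2.
so x = [4; 11, 2].
Convergents (p_i = a_i*p_{i-1} + p_{i-2}, q_i = a_i*q_{i-1} + q_{i-2} with p_{-2}=0, p_{-1}=1, q_{-2}=1, q_{-1}=0), until the denominator exceeds 12:
  i=0: a_0=4, p_0 = 4*1 + 0 = 4, q_0 = 4*0 + 1 = 1.
  i=1: a_1=11, p_1 = 11*4 + 1 = 45, q_1 = 11*1 + 0 = 11.
  i=2: a_2=2, p_2 = 2*45 + 4 = 94, q_2 = 2*11 + 1 = 23.
q_2 = 23 > 12, so the last convergent with denominator <= 12 is p_1/q_1 = 45/11.
The closest fraction with denominator <= 12 is either p_1/q_1 or the intermediate fraction (k*p_1 + p_0)/(k*q_1 + q_0) with the largest k >= 1 whose denominator stays <= 12; these approach x as k grows, and every other convergent or intermediate fraction in range is farther away.
Largest k: floor((12 - q_0)/q_1) = floor((12 - 1)/11) = 1.
That gives (1*45 + 4)/(1*11 + 1) = 49/12.
Compare the errors: |x - 45/11| = |94*11 - 45*23|/(23*11) = 1/253, and |x - 49/12| = |94*12 - 49*23|/(23*12) = 1/276.
Cross-multiplying, 1*253 = 253 < 276 = 1*276, so 1/276 is smaller: the intermediate fraction 49/12 is closer to x than 45/11.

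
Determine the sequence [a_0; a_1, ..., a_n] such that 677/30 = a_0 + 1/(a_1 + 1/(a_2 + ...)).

Run the Euclidean algorithm on 677 and 30; the successive quotients are the partial quotients a_0, a_1, ... (each step inverts the fractional part left over by the previous one):
  677 = 22*30 + 17, so a_0 = 22.
  30 = 1*17 + 13, so a_1 = 1.
  17 = 1*13 + 4, so a_2 = 1.
  13 = 3*4 + 1, so a_3 = 3.
  4 = 4*1 + 0, so a_4 = 4.
The remainder reaches 0 after 5 divisions, so the expansion has 5 partial quotients, read off in order.

[22; 1, 1, 3, 4]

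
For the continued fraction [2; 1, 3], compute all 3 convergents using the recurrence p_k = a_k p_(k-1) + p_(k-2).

Using the convergent recurrence p_i = a_i*p_{i-1} + p_{i-2}, q_i = a_i*q_{i-1} + q_{i-2} with p_{-2}=0, p_{-1}=1, q_{-2}=1, q_{-1}=0:
  i=0: a_0=2, p_0 = 2*1 + 0 = 2, q_0 = 2*0 + 1 = 1.
  i=1: a_1=1, p_1 = 1*2 + 1 = 3, q_1 = 1*1 + 0 = 1.
  i=2: a_2=3, p_2 = 3*3 + 2 = 11, q_2 = 3*1 + 1 = 4.

2/1, 3/1, 11/4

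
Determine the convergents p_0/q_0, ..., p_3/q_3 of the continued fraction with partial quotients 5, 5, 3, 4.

Using the convergent recurrence p_i = a_i*p_{i-1} + p_{i-2}, q_i = a_i*q_{i-1} + q_{i-2} with p_{-2}=0, p_{-1}=1, q_{-2}=1, q_{-1}=0:
  i=0: a_0=5, p_0 = 5*1 + 0 = 5, q_0 = 5*0 + 1 = 1.
  i=1: a_1=5, p_1 = 5*5 + 1 = 26, q_1 = 5*1 + 0 = 5.
  i=2: a_2=3, p_2 = 3*26 + 5 = 83, q_2 = 3*5 + 1 = 16.
  i=3: a_3=4, p_3 = 4*83 + 26 = 358, q_3 = 4*16 + 5 = 69.

5/1, 26/5, 83/16, 358/69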